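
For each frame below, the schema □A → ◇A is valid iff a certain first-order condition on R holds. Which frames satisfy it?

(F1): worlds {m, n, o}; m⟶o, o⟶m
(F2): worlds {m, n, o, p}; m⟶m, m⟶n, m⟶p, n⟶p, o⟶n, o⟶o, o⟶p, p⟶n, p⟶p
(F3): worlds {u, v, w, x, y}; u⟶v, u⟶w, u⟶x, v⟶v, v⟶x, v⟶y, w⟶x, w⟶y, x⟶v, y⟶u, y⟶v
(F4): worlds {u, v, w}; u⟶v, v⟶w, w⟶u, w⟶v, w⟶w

Frame correspondent (Sahlqvist): ∀x ∃y Rxy — i.e. seriality.
(F1): fails — world n has no successor.
(F2): condition met.
(F3): condition met.
(F4): condition met.

(F2), (F3), (F4)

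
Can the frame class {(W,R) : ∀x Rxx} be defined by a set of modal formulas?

Yes — defined by □p → p

Yes: it is reflexivity, defined by the T schema □p → p.
Suppose □p→p is valid. At any x set V(p)={w : Rxw}. Then □p holds at x, so p holds at x, i.e. Rxx.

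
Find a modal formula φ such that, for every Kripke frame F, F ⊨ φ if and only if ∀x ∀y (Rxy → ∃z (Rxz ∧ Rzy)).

This is density; the standard corresponding axiom is C4: □□p → □p.
Suppose □□p→□p is valid. Take Rxy and set V(p)={w : xR²w}. Then □□p at x, so □p at x, so p at y, i.e. ∃z(Rxz∧Rzy).

□□p → □p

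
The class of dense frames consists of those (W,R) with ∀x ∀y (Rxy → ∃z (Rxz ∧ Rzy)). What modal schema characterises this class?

□□s → □s

This is density; the standard corresponding axiom is C4: □□s → □s.
Suppose □□s→□s is valid. Take Rxy and set V(s)={w : xR²w}. Then □□s at x, so □s at x, so s at y, i.e. ∃z(Rxz∧Rzy).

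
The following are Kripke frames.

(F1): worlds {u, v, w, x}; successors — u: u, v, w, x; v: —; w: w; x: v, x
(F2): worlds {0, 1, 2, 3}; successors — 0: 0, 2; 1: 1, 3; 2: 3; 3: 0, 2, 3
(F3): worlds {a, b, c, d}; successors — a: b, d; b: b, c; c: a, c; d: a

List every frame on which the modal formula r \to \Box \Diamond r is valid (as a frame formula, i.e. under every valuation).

none

Frame correspondent (Sahlqvist): \forall x \forall y (Rxy \to Ryx) — i.e. symmetry.
(F1): fails — Ruv but not Rvu.
(F2): fails — R02 but not R20.
(F3): fails — Rbc but not Rcb.
Valid on no frame.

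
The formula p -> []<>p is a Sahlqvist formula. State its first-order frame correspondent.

symmetry

Suppose p→□◇p is valid. Take Rxy and set V(p)={x}. Then p at x, so □◇p at x, so ◇p at y, so some z with Ryz has p; z=x, i.e. Ryx.
Conversely, any frame satisfying forall x forall y (Rxy -> Ryx) validates the schema.
Frame condition: forall x forall y (Rxy -> Ryx).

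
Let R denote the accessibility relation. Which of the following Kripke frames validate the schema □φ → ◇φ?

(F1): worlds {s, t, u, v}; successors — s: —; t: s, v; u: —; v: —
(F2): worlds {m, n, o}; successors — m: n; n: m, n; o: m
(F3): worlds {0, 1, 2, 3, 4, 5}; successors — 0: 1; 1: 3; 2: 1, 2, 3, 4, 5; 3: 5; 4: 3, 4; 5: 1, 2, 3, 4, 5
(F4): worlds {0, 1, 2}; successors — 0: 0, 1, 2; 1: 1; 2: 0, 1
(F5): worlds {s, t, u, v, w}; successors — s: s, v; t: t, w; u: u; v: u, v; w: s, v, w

The schema corresponds to seriality: ∀x ∃y Rxy.
(F1): fails — world s has no successor.
(F2): holds.
(F3): holds.
(F4): holds.
(F5): holds.

(F2), (F3), (F4), (F5)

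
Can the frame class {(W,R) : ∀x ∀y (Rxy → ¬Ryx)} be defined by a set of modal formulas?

Any modally definable frame class is closed under surjective bounded morphisms.
The 4-cycle (worlds s,t,u,v with s→t→u→v→s) is asymmetric. Mapping every world to a single reflexive point • is a surjective bounded morphism, and the reflexive point is not asymmetric (R•• but asymmetry requires ¬R••).
So the class is not modally definable.

No — not modally definable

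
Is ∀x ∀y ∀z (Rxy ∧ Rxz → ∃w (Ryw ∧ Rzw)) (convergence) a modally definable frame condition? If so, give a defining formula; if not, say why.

Definable; ◇□r → □◇r defines it

This is a Sahlqvist condition; the .2 axiom ◇□r → □◇r defines it.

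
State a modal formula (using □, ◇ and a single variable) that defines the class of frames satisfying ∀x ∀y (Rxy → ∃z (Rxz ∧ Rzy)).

This is density; the standard corresponding axiom is C4: □□s → □s.
Suppose □□s→□s is valid. Take Rxy and set V(s)={w : xR²w}. Then □□s at x, so □s at x, so s at y, i.e. ∃z(Rxz∧Rzy).

□□s → □s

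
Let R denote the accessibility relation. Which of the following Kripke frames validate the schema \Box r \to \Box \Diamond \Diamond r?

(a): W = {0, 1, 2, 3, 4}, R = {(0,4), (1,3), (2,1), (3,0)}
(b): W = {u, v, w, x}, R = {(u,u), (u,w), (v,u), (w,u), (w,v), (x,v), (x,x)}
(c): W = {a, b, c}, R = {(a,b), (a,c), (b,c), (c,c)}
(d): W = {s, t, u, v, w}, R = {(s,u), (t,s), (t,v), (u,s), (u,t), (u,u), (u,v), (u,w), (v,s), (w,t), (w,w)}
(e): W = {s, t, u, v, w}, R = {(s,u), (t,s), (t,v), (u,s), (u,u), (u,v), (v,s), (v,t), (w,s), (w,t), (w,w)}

Frame correspondent (Sahlqvist): \forall x \forall z (xRz \to \exists w (xRw \wedge z R^2 w)) — i.e. a generalized confluence (Geach) condition.
(a): fails — 0R4 but no w with 0Rw and 4R²w.
(b): fails — xRv but no t with xRt and vR²t.
(c): condition met.
(d): fails — tRv but no w* with tRw* and vR²w*.
(e): condition met.
Valid on: (c), (e).

(c), (e)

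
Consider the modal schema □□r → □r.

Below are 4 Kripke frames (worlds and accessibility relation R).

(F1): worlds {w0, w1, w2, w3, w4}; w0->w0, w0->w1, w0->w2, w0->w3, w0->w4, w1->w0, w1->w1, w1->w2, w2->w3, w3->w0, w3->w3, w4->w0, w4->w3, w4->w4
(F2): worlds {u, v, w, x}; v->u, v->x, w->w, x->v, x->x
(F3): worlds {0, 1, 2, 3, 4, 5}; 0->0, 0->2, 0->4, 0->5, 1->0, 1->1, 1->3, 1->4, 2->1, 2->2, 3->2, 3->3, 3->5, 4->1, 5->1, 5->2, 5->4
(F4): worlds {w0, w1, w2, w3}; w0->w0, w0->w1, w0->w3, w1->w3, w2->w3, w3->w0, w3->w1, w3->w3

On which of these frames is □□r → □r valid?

This is the axiom for density; its first-order frame correspondent is ∀x ∀y (Rxy → ∃z (Rxz ∧ Rzy)).
(F1): condition met.
(F2): fails — Rvu but no z with Rvz and Rzu.
(F3): condition met.
(F4): condition met.
Valid on: (F1), (F3), (F4).

(F1), (F3), (F4)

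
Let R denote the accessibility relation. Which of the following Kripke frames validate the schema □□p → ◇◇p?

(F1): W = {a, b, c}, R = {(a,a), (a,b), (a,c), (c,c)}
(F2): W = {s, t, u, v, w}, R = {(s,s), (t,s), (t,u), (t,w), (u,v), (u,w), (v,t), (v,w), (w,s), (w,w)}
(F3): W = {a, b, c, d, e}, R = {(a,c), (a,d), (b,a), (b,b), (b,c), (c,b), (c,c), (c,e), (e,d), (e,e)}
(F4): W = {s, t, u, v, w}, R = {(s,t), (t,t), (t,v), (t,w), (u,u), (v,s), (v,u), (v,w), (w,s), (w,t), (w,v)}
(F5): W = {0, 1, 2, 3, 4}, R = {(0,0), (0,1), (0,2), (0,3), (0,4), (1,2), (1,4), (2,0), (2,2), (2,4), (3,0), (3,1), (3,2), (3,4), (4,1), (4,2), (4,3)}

Frame correspondent (Sahlqvist): ∀x ∃w (xR²w ∧ xR²w) — i.e. a generalized confluence (Geach) condition.
(F1): fails — at b but no w with bR²w and bR²w.
(F2): holds.
(F3): fails — at d but no w with dR²w and dR²w.
(F4): holds.
(F5): holds.
Valid on: (F2), (F4), (F5).

(F2), (F4), (F5)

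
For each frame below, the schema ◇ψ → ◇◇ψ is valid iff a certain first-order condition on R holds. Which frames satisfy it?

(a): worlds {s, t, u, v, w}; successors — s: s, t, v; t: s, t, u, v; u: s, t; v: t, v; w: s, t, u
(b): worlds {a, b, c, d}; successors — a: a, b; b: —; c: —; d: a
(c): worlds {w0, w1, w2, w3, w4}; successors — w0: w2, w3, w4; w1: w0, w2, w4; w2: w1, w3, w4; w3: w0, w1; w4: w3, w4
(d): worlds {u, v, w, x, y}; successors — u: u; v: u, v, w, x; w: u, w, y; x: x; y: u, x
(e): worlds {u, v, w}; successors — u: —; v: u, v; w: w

Frame correspondent (Sahlqvist): ∀x ∀y (xRy → ∃w (y = w ∧ xR²w)) — i.e. a generalized confluence (Geach) condition.
(a): satisfies the condition.
(b): satisfies the condition.
(c): fails — w0Rw2 but no w with w2=w and w0R²w.
(d): satisfies the condition.
(e): satisfies the condition.
Valid on: (a), (b), (d), (e).

(a), (b), (d), (e)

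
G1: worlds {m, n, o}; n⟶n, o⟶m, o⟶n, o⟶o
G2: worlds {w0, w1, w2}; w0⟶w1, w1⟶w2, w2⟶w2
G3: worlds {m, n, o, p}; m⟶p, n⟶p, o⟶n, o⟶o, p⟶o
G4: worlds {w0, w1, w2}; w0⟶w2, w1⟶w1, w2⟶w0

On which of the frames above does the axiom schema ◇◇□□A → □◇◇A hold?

G2, G3

The schema corresponds to a generalized confluence (Geach) condition: ∀x ∀y ∀z ((xR²y ∧ xRz) → ∃w (yR²w ∧ zR²w)).
G1: fails — oR²m, oRm but no w with mR²w and mR²w.
G2: satisfies the condition.
G3: satisfies the condition.
G4: fails — w0R²w0, w0Rw2 but no w with w0R²w and w2R²w.
Valid on: G2, G3.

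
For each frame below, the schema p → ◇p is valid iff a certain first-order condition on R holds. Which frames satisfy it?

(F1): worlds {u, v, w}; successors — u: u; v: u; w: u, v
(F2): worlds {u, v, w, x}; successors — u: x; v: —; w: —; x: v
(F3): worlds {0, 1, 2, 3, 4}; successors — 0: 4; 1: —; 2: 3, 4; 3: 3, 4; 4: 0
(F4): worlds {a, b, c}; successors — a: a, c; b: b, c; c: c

(F4)

Frame correspondent (Sahlqvist): ∀x Rxx — i.e. reflexivity.
(F1): fails — world v does not see itself.
(F2): fails — world u does not see itself.
(F3): fails — world 0 does not see itself.
(F4): satisfies the condition.
Valid on: (F4).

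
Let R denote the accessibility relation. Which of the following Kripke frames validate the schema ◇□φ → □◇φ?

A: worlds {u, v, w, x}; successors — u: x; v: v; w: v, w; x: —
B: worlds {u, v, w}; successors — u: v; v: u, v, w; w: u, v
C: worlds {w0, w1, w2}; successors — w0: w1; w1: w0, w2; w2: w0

B

This is the axiom for convergence; its first-order frame correspondent is ∀x ∀y ∀z (Rxy ∧ Rxz → ∃w (Ryw ∧ Rzw)).
A: fails — Rux and Rux but x and x have no common successor.
B: condition met.
C: fails — Rw1w2 and Rw1w0 but w2 and w0 have no common successor.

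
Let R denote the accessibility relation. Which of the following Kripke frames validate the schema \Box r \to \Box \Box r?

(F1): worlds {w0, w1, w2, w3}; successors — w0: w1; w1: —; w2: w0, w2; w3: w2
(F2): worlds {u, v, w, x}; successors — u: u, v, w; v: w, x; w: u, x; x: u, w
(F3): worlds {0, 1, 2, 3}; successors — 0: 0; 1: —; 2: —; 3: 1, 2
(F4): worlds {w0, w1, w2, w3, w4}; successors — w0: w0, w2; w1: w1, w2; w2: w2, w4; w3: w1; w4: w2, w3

The schema corresponds to transitivity: \forall x \forall y \forall z (Rxy \wedge Ryz \to Rxz).
(F1): fails — Rw3w2 and Rw2w0 but not Rw3w0.
(F2): fails — Ruv and Rvx but not Rux.
(F3): ✓.
(F4): fails — Rw1w2 and Rw2w4 but not Rw1w4.

(F3)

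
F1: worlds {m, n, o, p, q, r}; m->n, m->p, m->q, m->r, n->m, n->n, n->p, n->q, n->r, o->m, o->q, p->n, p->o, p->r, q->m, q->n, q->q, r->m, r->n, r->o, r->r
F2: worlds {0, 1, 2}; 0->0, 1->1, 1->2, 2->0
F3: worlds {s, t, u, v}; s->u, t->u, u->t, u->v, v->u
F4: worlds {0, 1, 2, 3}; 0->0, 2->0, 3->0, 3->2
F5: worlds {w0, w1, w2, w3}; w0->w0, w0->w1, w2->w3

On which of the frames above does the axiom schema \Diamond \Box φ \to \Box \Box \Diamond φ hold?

The schema corresponds to a generalized confluence (Geach) condition: \forall x \forall y \forall z ((xRy \wedge x R^2 z) \to \exists w (yRw \wedge zRw)).
F1: fails — mRp, mR²o but no w with pRw and oRw.
F2: fails — 1R1, 1R²0 but no w with 1Rw and 0Rw.
F3: fails — sRu, sR²t but no w with uRw and tRw.
F4: holds.
F5: fails — w0Rw0, w0R²w1 but no w with w0Rw and w1Rw.

F4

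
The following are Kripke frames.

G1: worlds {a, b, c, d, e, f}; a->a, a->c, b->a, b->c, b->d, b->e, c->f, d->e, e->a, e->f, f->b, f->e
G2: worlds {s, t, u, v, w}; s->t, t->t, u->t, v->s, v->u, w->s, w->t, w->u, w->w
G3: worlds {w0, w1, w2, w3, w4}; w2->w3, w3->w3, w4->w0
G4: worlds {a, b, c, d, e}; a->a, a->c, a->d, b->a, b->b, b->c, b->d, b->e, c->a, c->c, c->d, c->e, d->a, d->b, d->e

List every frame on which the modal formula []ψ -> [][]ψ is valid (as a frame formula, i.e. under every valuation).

This is the axiom for transitivity; its first-order frame correspondent is forall x forall y forall z (Rxy & Ryz -> Rxz).
G1: fails — Rbc and Rcf but not Rbf.
G2: fails — Rvu and Rut but not Rvt.
G3: condition met.
G4: fails — Rcd and Rdb but not Rcb.

G3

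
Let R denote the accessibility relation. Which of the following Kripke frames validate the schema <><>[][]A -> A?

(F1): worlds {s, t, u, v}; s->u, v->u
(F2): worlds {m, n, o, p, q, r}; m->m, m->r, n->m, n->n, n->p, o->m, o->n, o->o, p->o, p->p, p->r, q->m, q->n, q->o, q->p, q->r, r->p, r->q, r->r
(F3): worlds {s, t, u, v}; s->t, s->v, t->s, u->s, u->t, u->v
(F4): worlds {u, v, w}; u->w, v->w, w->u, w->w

Frame correspondent (Sahlqvist): forall x forall y (x R^2 y -> exists w (y R^2 w & x = w)) — i.e. a generalized confluence (Geach) condition.
(F1): ✓.
(F2): fails — nR²m but no w with mR²w and n=w.
(F3): fails — tR²v but no w with vR²w and t=w.
(F4): fails — vR²u but no t with uR²t and v=t.
Valid on: (F1).

(F1)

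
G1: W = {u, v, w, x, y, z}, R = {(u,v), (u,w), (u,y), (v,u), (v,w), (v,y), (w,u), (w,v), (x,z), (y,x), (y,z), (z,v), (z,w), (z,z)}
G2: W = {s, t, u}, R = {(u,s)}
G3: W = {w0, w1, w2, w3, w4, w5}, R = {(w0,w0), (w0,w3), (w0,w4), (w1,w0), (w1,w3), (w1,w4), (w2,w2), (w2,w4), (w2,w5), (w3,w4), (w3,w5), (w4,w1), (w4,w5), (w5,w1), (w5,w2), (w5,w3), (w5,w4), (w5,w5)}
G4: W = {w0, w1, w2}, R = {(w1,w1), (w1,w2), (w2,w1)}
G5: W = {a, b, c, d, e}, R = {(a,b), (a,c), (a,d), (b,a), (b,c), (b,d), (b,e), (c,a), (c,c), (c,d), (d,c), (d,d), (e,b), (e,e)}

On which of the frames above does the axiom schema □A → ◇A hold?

The schema corresponds to seriality: ∀x ∃y Rxy.
G1: satisfies the condition.
G2: fails — world s has no successor.
G3: satisfies the condition.
G4: fails — world w0 has no successor.
G5: satisfies the condition.
Valid on: G1, G3, G5.

G1, G3, G5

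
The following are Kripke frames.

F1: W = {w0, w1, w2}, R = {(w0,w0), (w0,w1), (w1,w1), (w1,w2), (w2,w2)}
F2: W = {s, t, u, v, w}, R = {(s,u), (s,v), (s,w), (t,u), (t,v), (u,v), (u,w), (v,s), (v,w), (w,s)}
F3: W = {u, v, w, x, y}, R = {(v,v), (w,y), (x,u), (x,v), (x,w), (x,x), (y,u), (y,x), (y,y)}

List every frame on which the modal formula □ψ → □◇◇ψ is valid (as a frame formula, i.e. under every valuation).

This is the axiom for a generalized confluence (Geach) condition; its first-order frame correspondent is ∀x ∀z (xRz → ∃w (xRw ∧ zR²w)).
F1: holds.
F2: fails — tRu but no w* with tRw* and uR²w*.
F3: fails — xRu but no t with xRt and uR²t.
Valid on: F1.

F1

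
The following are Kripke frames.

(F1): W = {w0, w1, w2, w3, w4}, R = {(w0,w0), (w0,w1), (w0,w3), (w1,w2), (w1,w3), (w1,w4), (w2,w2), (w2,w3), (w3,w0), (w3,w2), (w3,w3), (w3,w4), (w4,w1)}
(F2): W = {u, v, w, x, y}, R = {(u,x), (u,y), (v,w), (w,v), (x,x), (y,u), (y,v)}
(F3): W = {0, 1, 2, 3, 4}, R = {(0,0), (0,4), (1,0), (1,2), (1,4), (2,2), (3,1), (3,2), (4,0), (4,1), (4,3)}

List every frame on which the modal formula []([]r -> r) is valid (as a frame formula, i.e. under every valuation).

none

This is the axiom for shift-reflexivity; its first-order frame correspondent is forall x forall y (Rxy -> Ryy).
(F1): fails — Rw4w1 but not Rw1w1.
(F2): fails — Rvw but not Rww.
(F3): fails — R31 but not R11.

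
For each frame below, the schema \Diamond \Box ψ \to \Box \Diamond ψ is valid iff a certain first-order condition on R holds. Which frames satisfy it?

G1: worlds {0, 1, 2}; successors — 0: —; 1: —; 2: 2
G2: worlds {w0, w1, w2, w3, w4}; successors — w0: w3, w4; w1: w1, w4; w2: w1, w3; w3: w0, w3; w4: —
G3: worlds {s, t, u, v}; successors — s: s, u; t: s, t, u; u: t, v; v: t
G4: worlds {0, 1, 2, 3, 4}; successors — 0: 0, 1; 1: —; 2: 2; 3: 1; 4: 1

This is the axiom for convergence; its first-order frame correspondent is \forall x \forall y \forall z (Rxy \wedge Rxz \to \exists w (Ryw \wedge Rzw)).
G1: condition met.
G2: fails — Rw0w4 and Rw0w4 but w4 and w4 have no common successor.
G3: fails — Rsu and Rss but u and s have no common successor.
G4: fails — R00 and R01 but 0 and 1 have no common successor.

G1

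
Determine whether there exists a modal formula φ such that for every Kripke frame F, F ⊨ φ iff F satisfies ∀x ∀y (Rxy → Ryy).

The condition is shift-reflexivity. A defining modal formula is □(□p → p).
Suppose □(□p→p) is valid. Take Rxy and set V(p)={w : Ryw}. Then at y, □p holds; since □(□p→p) at x, □p→p at y, so p at y, i.e. Ryy.

Yes — defined by □(□p → p)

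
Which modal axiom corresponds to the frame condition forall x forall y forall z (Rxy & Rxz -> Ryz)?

◇q → □◇q

A defining formula is ◇q → □◇q (the 5 axiom).
Suppose ◇q→□◇q is valid. Take Rxy, Rxz and set V(q)={y}. Then ◇q at x, so □◇q at x, so ◇q at z, so some w with Rzw has q; w=y, i.e. Rzy. By symmetry of the argument, Ryz.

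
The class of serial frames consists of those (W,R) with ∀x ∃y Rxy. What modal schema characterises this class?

□ψ → ◇ψ

The condition is seriality. The D schema □ψ → ◇ψ defines it.
Suppose □ψ→◇ψ is valid. At any x set V(ψ)=W. Then □ψ at x, so ◇ψ at x, so x has a successor.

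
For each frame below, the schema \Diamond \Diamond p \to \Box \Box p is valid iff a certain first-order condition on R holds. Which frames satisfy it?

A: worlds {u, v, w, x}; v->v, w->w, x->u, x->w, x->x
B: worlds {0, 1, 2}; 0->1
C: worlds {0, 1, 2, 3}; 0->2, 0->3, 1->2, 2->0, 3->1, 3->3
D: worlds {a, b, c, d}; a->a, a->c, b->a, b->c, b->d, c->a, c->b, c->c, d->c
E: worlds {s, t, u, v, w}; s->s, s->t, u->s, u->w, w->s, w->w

B

Frame correspondent (Sahlqvist): \forall x \forall y \forall z ((x R^2 y \wedge x R^2 z) \to \exists w (y = w \wedge z = w)) — i.e. a generalized confluence (Geach) condition.
A: fails — xR²u, xR²w but u ≠ w.
B: ✓.
C: fails — 0R²0, 0R²1 but 0 ≠ 1.
D: fails — aR²a, aR²b but a ≠ b.
E: fails — sR²s, sR²t but s ≠ t.
Valid on: B.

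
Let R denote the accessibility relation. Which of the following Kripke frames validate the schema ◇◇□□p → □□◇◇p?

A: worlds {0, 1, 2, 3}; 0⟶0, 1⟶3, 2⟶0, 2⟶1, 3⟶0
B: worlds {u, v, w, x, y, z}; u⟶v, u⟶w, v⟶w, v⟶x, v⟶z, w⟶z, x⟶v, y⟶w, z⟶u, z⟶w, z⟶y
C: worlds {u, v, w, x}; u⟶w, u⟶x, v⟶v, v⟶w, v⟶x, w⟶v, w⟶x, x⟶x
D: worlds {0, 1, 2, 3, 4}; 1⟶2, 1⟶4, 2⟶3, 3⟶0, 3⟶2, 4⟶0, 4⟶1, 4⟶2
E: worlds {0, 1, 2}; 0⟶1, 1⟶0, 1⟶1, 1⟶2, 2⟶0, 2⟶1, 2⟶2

A, C, E

The schema corresponds to a generalized confluence (Geach) condition: ∀x ∀y ∀z ((xR²y ∧ xR²z) → ∃w (yR²w ∧ zR²w)).
A: ✓.
B: fails — vR²w, vR²y but no t with wR²t and yR²t.
C: ✓.
D: fails — 1R²0, 1R²0 but no w with 0R²w and 0R²w.
E: ✓.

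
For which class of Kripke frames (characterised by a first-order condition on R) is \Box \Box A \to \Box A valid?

density

Suppose □□A→□A is valid. Take Rxy and set V(A)={w : xR²w}. Then □□A at x, so □A at x, so A at y, i.e. ∃z(Rxz∧Rzy).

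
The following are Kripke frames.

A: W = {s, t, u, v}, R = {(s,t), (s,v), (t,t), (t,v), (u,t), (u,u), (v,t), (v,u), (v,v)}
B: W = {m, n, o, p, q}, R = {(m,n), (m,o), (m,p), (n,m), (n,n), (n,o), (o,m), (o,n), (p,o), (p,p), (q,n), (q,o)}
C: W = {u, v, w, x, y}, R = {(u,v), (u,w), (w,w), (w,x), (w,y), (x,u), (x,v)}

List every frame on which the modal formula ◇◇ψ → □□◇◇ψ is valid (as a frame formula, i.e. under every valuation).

A, B

This is the axiom for a generalized confluence (Geach) condition; its first-order frame correspondent is ∀x ∀y ∀z ((xR²y ∧ xR²z) → ∃w (y = w ∧ zR²w)).
A: condition met.
B: condition met.
C: fails — uR²w, uR²y but no t with w=t and yR²t.
Valid on: A, B.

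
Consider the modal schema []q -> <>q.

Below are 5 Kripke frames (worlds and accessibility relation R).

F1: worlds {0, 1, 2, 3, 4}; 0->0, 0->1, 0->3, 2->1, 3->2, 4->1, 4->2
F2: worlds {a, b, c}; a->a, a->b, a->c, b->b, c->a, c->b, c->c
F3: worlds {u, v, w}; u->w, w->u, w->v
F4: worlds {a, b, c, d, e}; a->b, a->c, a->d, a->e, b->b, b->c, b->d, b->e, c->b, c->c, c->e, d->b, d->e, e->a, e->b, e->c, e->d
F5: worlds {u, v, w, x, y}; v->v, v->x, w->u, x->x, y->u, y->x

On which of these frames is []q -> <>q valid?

The schema corresponds to seriality: forall x exists y Rxy.
F1: fails — world 1 has no successor.
F2: condition met.
F3: fails — world v has no successor.
F4: condition met.
F5: fails — world u has no successor.

F2, F4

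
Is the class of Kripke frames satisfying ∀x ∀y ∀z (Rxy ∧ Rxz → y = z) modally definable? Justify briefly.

Definable; ◇p → □p defines it

This is a Sahlqvist condition; the CD axiom ◇p → □p defines it.
Suppose ◇p→□p is valid. Take Rxy, Rxz and set V(p)={y}. Then ◇p at x, so □p at x, so p at z, i.e. z=y.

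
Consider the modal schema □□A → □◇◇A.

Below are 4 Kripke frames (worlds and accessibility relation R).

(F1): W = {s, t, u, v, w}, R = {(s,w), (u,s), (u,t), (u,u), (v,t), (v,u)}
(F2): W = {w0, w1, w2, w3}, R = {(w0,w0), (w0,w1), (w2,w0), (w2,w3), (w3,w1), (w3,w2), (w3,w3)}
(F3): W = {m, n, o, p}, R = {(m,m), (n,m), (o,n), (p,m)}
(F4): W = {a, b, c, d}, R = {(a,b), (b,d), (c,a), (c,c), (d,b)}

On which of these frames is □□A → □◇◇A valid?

(F3)

This is the axiom for a generalized confluence (Geach) condition; its first-order frame correspondent is ∀x ∀z (xRz → ∃w (xR²w ∧ zR²w)).
(F1): fails — sRw but no w* with sR²w* and wR²w*.
(F2): fails — w0Rw1 but no w with w0R²w and w1R²w.
(F3): holds.
(F4): fails — aRb but no w with aR²w and bR²w.
Valid on: (F3).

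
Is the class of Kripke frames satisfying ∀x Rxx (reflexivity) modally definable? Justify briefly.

Yes, by □r → r

Yes: it is reflexivity, defined by the T schema □r → r.
Suppose □r→r is valid. At any x set V(r)={w : Rxw}. Then □r holds at x, so r holds at x, i.e. Rxx.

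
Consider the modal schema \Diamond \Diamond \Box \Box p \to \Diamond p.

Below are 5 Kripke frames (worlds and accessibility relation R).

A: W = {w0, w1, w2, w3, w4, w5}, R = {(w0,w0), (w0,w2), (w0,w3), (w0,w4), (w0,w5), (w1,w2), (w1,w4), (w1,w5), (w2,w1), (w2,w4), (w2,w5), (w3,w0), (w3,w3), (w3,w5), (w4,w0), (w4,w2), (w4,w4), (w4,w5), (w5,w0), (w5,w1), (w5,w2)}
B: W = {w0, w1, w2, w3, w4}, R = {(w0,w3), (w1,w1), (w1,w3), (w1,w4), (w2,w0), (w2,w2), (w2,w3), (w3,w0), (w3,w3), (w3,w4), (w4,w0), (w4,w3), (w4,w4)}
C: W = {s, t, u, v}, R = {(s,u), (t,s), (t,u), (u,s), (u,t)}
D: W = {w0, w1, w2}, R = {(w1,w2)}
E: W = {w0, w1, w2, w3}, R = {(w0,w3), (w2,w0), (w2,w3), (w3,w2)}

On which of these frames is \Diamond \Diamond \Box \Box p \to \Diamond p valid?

A, B, D

The schema corresponds to a generalized confluence (Geach) condition: \forall x \forall y (x R^2 y \to \exists w (y R^2 w \wedge xRw)).
A: condition met.
B: condition met.
C: fails — sR²s but no w with sR²w and sRw.
D: condition met.
E: fails — w3R²w3 but no w with w3R²w and w3Rw.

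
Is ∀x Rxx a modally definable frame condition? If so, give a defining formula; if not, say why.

Yes — defined by □p → p

Yes: it is reflexivity, defined by the T schema □p → p.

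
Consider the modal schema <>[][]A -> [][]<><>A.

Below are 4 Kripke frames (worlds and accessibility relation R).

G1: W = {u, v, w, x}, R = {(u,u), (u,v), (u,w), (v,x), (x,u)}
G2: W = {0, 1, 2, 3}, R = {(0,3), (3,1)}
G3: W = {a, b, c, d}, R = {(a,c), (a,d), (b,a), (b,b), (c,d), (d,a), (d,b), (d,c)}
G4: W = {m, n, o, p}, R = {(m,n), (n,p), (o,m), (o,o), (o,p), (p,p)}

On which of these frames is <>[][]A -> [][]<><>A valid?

G3, G4

The schema corresponds to a generalized confluence (Geach) condition: forall x forall y forall z ((xRy & x R^2 z) -> exists w (y R^2 w & z R^2 w)).
G1: fails — uRu, uR²w but no t with uR²t and wR²t.
G2: fails — 0R3, 0R²1 but no w with 3R²w and 1R²w.
G3: ✓.
G4: ✓.
Valid on: G3, G4.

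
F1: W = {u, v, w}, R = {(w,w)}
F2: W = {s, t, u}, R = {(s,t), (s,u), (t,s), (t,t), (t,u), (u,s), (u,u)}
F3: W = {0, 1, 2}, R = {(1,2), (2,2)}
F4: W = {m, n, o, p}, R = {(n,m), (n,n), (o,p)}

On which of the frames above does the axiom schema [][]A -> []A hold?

This is the axiom for density; its first-order frame correspondent is forall x forall y (Rxy -> exists z (Rxz & Rzy)).
F1: satisfies the condition.
F2: satisfies the condition.
F3: satisfies the condition.
F4: fails — Rop but no z with Roz and Rzp.
Valid on: F1, F2, F3.

F1, F2, F3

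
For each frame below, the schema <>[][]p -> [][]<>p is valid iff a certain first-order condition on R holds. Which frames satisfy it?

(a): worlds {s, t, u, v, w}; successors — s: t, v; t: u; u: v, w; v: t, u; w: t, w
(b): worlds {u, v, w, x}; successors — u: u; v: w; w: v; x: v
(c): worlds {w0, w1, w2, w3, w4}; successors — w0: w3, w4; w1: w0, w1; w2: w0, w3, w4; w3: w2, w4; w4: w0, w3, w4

Frame correspondent (Sahlqvist): forall x forall y forall z ((xRy & x R^2 z) -> exists w (y R^2 w & zRw)) — i.e. a generalized confluence (Geach) condition.
(a): fails — sRt, sR²t but no w* with tR²w* and tRw*.
(b): satisfies the condition.
(c): satisfies the condition.
Valid on: (b), (c).

(b), (c)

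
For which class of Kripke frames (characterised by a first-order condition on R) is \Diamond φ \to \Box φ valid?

Suppose ◇φ→□φ is valid. Take Rxy, Rxz and set V(φ)={y}. Then ◇φ at x, so □φ at x, so φ at z, i.e. z=y.
Conversely, any frame satisfying \forall x \forall y \forall z (Rxy \wedge Rxz \to y = z) validates the schema.
Frame condition: \forall x \forall y \forall z (Rxy \wedge Rxz \to y = z).

Partial functionality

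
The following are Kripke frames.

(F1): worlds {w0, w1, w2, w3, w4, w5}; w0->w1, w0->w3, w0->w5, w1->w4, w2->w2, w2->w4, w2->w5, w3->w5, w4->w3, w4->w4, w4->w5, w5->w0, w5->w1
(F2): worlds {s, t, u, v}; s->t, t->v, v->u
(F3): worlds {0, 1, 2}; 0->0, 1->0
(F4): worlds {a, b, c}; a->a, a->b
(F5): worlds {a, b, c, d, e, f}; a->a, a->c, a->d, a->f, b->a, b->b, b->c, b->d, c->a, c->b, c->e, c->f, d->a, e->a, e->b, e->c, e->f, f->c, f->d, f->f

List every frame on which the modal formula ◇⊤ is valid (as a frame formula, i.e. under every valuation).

(F1), (F5)

The schema corresponds to seriality: ∀x ∃y Rxy.
(F1): ✓.
(F2): fails — world u has no successor.
(F3): fails — world 2 has no successor.
(F4): fails — world b has no successor.
(F5): ✓.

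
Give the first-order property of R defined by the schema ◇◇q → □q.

∀x ∀y ∀z ((xR²y ∧ xRz) → ∃w (y = w ∧ z = w))

This is a Sahlqvist (Geach-type) schema ◇^2□^0q → □^1◇^0q.
First-order correspondent: ∀x ∀y ∀z ((xR²y ∧ xRz) → ∃w (y = w ∧ z = w)).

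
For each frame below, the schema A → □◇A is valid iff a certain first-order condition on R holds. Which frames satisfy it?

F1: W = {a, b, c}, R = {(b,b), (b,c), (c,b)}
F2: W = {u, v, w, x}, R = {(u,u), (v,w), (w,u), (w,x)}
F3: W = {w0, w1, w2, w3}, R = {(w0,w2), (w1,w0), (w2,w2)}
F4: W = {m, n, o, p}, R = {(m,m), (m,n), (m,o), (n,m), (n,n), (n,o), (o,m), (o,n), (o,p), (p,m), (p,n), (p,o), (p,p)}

Frame correspondent (Sahlqvist): ∀x ∀y (Rxy → Ryx) — i.e. symmetry.
F1: satisfies the condition.
F2: fails — Rvw but not Rwv.
F3: fails — Rw0w2 but not Rw2w0.
F4: fails — Rpm but not Rmp.

F1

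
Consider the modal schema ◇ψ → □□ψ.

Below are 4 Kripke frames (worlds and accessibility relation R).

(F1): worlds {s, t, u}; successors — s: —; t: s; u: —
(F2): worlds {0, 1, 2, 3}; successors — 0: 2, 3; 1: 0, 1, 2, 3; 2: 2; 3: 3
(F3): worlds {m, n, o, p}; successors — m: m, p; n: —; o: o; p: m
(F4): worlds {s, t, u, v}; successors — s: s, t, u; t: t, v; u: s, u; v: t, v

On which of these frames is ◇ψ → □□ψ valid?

(F1)

The schema corresponds to a generalized confluence (Geach) condition: ∀x ∀y ∀z ((xRy ∧ xR²z) → ∃w (y = w ∧ z = w)).
(F1): holds.
(F2): fails — 0R2, 0R²3 but 2 ≠ 3.
(F3): fails — mRm, mR²p but m ≠ p.
(F4): fails — sRs, sR²t but s ≠ t.
Valid on: (F1).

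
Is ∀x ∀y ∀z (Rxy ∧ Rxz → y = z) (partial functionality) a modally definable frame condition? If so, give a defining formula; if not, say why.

Yes — defined by ◇r → □r

Yes: it is partial functionality, defined by the CD schema ◇r → □r.
Suppose ◇r→□r is valid. Take Rxy, Rxz and set V(r)={y}. Then ◇r at x, so □r at x, so r at z, i.e. z=y.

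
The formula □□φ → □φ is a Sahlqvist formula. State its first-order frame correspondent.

Suppose □□φ→□φ is valid. Take Rxy and set V(φ)={w : xR²w}. Then □□φ at x, so □φ at x, so φ at y, i.e. ∃z(Rxz∧Rzy).
Conversely, any frame satisfying ∀x ∀y (Rxy → ∃z (Rxz ∧ Rzy)) validates the schema.
Frame condition: ∀x ∀y (Rxy → ∃z (Rxz ∧ Rzy)).

Density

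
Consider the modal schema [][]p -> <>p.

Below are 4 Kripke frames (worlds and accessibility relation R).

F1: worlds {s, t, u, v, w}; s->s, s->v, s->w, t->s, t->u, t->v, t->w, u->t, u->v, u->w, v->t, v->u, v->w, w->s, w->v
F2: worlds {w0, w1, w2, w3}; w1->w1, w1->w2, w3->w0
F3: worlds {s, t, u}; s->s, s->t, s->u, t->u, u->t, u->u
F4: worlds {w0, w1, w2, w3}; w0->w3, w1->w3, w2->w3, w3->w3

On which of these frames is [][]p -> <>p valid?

F1, F3, F4

Frame correspondent (Sahlqvist): forall x exists w (x R^2 w & xRw) — i.e. a generalized confluence (Geach) condition.
F1: holds.
F2: fails — at w0 but no w with w0R²w and w0Rw.
F3: holds.
F4: holds.
Valid on: F1, F3, F4.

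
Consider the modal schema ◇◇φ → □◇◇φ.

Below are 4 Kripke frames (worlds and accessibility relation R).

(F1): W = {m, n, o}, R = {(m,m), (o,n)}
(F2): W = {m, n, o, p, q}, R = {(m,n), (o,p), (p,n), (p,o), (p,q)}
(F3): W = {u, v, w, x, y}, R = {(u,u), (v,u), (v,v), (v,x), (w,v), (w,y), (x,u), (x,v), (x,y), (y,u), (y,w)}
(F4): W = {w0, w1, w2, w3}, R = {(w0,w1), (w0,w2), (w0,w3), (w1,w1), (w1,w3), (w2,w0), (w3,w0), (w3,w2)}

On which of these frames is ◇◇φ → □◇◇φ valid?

(F1)

This is the axiom for a generalized confluence (Geach) condition; its first-order frame correspondent is ∀x ∀y ∀z ((xR²y ∧ xRz) → ∃w (y = w ∧ zR²w)).
(F1): holds.
(F2): fails — oR²n, oRp but no w with n=w and pR²w.
(F3): fails — vR²v, vRu but no t with v=t and uR²t.
(F4): fails — w0R²w0, w0Rw2 but no w with w0=w and w2R²w.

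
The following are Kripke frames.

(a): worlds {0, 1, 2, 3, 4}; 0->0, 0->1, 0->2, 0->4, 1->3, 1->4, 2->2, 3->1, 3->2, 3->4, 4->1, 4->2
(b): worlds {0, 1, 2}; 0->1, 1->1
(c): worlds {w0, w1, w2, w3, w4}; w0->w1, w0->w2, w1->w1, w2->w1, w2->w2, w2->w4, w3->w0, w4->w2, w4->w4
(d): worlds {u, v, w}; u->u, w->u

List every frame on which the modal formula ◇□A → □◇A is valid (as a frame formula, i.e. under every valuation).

This is the axiom for convergence; its first-order frame correspondent is ∀x ∀y ∀z (Rxy ∧ Rxz → ∃w (Ryw ∧ Rzw)).
(a): fails — R02 and R01 but 2 and 1 have no common successor.
(b): holds.
(c): fails — Rw2w4 and Rw2w1 but w4 and w1 have no common successor.
(d): holds.
Valid on: (b), (d).

(b), (d)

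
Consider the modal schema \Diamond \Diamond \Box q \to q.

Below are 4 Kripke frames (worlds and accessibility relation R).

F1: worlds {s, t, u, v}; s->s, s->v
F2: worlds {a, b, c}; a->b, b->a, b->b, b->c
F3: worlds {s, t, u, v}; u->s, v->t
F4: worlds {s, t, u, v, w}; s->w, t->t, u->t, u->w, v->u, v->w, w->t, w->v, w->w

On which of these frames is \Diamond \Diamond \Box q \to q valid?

F3

The schema corresponds to a generalized confluence (Geach) condition: \forall x \forall y (x R^2 y \to \exists w (yRw \wedge x = w)).
F1: fails — sR²v but no w with vRw and s=w.
F2: fails — aR²a but no w with aRw and a=w.
F3: ✓.
F4: fails — sR²t but no w* with tRw* and s=w*.
Valid on: F3.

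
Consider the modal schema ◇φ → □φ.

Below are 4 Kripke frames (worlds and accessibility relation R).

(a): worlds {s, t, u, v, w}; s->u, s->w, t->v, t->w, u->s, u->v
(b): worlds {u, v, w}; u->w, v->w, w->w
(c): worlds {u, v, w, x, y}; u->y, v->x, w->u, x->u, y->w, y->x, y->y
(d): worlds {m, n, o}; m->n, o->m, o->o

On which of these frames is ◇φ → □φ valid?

The schema corresponds to partial functionality: ∀x ∀y ∀z (Rxy ∧ Rxz → y = z).
(a): fails — s sees both u and w.
(b): ✓.
(c): fails — y sees both w and x.
(d): fails — o sees both m and o.
Valid on: (b).

(b)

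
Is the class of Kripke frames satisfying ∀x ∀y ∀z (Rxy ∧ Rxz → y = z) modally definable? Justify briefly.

This is a Sahlqvist condition; the CD axiom ◇q → □q defines it.
Suppose ◇q→□q is valid. Take Rxy, Rxz and set V(q)={y}. Then ◇q at x, so □q at x, so q at z, i.e. z=y.

Yes, by ◇q → □q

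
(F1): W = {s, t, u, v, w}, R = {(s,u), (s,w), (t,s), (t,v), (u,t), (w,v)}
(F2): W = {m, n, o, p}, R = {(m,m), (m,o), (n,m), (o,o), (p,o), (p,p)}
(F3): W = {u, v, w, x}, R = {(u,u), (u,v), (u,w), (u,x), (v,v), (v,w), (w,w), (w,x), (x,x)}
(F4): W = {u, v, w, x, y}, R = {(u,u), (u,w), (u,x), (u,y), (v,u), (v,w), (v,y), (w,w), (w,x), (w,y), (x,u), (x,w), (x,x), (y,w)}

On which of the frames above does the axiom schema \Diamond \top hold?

The schema corresponds to seriality: \forall x \exists y Rxy.
(F1): fails — world v has no successor.
(F2): satisfies the condition.
(F3): satisfies the condition.
(F4): satisfies the condition.

(F2), (F3), (F4)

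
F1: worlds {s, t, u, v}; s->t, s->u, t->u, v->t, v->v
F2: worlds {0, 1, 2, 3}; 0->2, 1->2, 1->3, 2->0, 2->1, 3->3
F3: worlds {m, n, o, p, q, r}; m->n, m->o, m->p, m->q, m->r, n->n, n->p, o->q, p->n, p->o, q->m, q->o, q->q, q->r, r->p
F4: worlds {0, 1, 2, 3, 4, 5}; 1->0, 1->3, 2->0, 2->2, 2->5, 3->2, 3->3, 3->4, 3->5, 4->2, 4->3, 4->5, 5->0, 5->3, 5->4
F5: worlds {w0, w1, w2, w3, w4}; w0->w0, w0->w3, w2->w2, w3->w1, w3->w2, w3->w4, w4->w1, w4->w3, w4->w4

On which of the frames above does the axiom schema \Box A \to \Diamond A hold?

F2, F3

Frame correspondent (Sahlqvist): \forall x \exists y Rxy — i.e. seriality.
F1: fails — world u has no successor.
F2: satisfies the condition.
F3: satisfies the condition.
F4: fails — world 0 has no successor.
F5: fails — world w1 has no successor.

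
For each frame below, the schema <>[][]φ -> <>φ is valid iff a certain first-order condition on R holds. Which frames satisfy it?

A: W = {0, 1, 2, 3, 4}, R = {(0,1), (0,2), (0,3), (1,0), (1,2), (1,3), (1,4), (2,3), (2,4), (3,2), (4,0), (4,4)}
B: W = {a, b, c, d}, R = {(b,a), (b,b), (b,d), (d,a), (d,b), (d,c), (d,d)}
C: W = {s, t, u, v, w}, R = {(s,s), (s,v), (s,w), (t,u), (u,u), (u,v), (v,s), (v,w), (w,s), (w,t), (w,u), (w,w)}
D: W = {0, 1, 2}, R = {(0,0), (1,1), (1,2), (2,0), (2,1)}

A, C, D

Frame correspondent (Sahlqvist): forall x forall y (xRy -> exists w (y R^2 w & xRw)) — i.e. a generalized confluence (Geach) condition.
A: ✓.
B: fails — bRa but no w with aR²w and bRw.
C: ✓.
D: ✓.
Valid on: A, C, D.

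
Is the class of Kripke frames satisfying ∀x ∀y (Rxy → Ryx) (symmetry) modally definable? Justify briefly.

This is a Sahlqvist condition; the B axiom q → □◇q defines it.
Suppose q→□◇q is valid. Take Rxy and set V(q)={x}. Then q at x, so □◇q at x, so ◇q at y, so some z with Ryz has q; z=x, i.e. Ryx.

Definable; q → □◇q defines it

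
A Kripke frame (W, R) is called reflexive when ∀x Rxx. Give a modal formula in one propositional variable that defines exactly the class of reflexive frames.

□s → s

This is reflexivity; the standard corresponding axiom is T: □s → s.
Suppose □s→s is valid. At any x set V(s)={w : Rxw}. Then □s holds at x, so s holds at x, i.e. Rxx.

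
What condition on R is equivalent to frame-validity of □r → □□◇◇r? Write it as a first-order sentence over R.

This is a Sahlqvist (Geach-type) schema ◇^0□^1r → □^2◇^2r.
Minimal-valuation argument: fix x; take any y with xR^0y and any z with xR^2z. Set V(r) to the set of worlds R-reachable from y in exactly 1 step. Then □^1r holds at y, so the antecedent holds at x; validity forces ◇^2r at z, giving a w with zR^2w and yR^1w.
First-order correspondent: ∀x ∀z (xR²z → ∃w (xRw ∧ zR²w)).

∀x ∀z (xR²z → ∃w (xRw ∧ zR²w))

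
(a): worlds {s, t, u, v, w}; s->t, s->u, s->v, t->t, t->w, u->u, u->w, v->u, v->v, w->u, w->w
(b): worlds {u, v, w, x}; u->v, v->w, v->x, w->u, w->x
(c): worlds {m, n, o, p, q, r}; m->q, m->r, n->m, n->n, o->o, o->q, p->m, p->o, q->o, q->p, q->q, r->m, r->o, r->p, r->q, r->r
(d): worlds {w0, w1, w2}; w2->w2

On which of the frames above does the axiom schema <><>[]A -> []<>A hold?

The schema corresponds to a generalized confluence (Geach) condition: forall x forall y forall z ((x R^2 y & xRz) -> exists w (yRw & zRw)).
(a): fails — sR²t, sRv but no w* with tRw* and vRw*.
(b): fails — uR²x, uRv but no t with xRt and vRt.
(c): fails — nR²m, nRn but no w with mRw and nRw.
(d): satisfies the condition.
Valid on: (d).

(d)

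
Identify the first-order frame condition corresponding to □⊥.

Emptiness of R

This is the Ver axiom.
It corresponds to emptiness of R: ∀x ∀y ¬Rxy.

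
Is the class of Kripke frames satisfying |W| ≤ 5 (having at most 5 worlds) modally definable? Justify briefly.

Modal frame validity is preserved under disjoint unions.
Any modal formula valid on each of 6 disjoint one-world frames is valid on their disjoint union (validity is preserved under disjoint unions). Each one-world frame has |W|=1≤5, but the union has |W|=6.
Hence having at most 5 worlds is not modally definable.

Not modally definable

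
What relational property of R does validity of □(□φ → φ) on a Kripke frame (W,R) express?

This schema is the T□ axiom.
Its frame correspondent is shift-reflexivity — ∀x ∀y (Rxy → Ryy).

Shift-reflexivity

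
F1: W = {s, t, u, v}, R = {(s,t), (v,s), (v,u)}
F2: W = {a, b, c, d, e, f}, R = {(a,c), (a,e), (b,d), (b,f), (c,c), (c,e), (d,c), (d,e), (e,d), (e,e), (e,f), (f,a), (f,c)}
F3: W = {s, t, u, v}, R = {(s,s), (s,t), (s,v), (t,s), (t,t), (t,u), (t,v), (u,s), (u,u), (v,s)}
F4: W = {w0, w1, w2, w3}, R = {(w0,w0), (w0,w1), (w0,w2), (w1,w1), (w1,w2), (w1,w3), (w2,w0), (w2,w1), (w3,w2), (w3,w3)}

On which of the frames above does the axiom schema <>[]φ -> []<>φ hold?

The schema corresponds to convergence: forall x forall y forall z (Rxy & Rxz -> exists w (Ryw & Rzw)).
F1: fails — Rst and Rst but t and t have no common successor.
F2: fails — Ree and Ref but e and f have no common successor.
F3: ✓.
F4: fails — Rw1w2 and Rw1w3 but w2 and w3 have no common successor.
Valid on: F3.

F3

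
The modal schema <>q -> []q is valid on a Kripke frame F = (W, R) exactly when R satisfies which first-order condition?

partial functionality

Suppose ◇q→□q is valid. Take Rxy, Rxz and set V(q)={y}. Then ◇q at x, so □q at x, so q at z, i.e. z=y.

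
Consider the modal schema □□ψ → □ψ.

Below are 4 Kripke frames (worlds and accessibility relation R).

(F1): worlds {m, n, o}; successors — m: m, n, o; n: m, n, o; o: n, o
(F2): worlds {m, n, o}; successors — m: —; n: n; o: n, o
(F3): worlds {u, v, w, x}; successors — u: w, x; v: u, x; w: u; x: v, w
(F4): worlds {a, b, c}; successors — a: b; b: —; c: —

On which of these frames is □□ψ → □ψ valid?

The schema corresponds to density: ∀x ∀y (Rxy → ∃z (Rxz ∧ Rzy)).
(F1): ✓.
(F2): ✓.
(F3): fails — Rxw but no z with Rxz and Rzw.
(F4): fails — Rab but no z with Raz and Rzb.
Valid on: (F1), (F2).

(F1), (F2)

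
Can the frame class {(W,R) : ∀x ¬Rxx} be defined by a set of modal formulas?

Any modally definable frame class is closed under surjective bounded morphisms.
The 3-cycle (worlds w0,w1,w2 with w0→w1→w2→w0) is irreflexive, and the map sending every world to a single reflexive point • is a surjective bounded morphism (forth: every edge maps to (•,•); back: every world has a successor). So any modal formula valid on the 3-cycle is also valid on the reflexive point, which is not irreflexive.
Hence irreflexivity is not modally definable.

No — not modally definable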